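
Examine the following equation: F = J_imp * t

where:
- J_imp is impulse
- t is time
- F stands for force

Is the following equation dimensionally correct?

No

J_imp (impulse) has dimensions [L M T^-1].
t (time) has dimensions [T].
F (force) has dimensions [L M T^-2].

Left side: [L M T^-2]
Right side: [L M]

The two sides have different dimensions, so the equation is NOT dimensionally consistent.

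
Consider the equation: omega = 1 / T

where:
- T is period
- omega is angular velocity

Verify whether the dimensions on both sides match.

Yes

T (period) has dimensions [T].
omega (angular velocity) has dimensions [T^-1].

Left side: [T^-1]
Right side: [T^-1]

Both sides have the same dimensions, so the equation is dimensionally consistent.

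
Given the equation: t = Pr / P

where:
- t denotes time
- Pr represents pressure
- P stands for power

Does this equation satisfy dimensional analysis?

No

t (time) has dimensions [T].
Pr (pressure) has dimensions [L^-1 M T^-2].
P (power) has dimensions [L^2 M T^-3].

Left side: [T]
Right side: [L^-3 T]

The two sides have different dimensions, so the equation is NOT dimensionally consistent.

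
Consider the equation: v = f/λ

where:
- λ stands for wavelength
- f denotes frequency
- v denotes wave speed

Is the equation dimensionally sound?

No

λ (wavelength) has dimensions [L].
f (frequency) has dimensions [T^-1].
v (wave speed) has dimensions [L T^-1].

Left side: [L T^-1]
Right side: [L^-1 T^-1]

The two sides have different dimensions, so the equation is NOT dimensionally consistent.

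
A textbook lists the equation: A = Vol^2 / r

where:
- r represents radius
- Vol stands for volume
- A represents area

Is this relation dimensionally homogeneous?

No

r (radius) has dimensions [L].
Vol (volume) has dimensions [L^3].
A (area) has dimensions [L^2].

Left side: [L^2]
Right side: [L^5]

The two sides have different dimensions, so the equation is NOT dimensionally consistent.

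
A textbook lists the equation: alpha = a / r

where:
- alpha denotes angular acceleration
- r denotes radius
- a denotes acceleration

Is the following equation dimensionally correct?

Yes

alpha (angular acceleration) has dimensions [T^-2].
r (radius) has dimensions [L].
a (acceleration) has dimensions [L T^-2].

Left side: [T^-2]
Right side: [T^-2]

Both sides have the same dimensions, so the equation is dimensionally consistent.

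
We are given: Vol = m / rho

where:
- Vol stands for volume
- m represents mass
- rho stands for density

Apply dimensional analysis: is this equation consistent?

Yes

Vol (volume) has dimensions [L^3].
m (mass) has dimensions [M].
rho (density) has dimensions [L^-3 M].

Left side: [L^3]
Right side: [L^3]

Both sides have the same dimensions, so the equation is dimensionally consistent.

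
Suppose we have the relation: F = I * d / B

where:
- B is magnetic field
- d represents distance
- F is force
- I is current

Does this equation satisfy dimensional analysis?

No

B (magnetic field) has dimensions [I^-1 M T^-2].
d (distance) has dimensions [L].
F (force) has dimensions [L M T^-2].
I (current) has dimensions [I].

Left side: [L M T^-2]
Right side: [I^2 L M^-1 T^2]

The two sides have different dimensions, so the equation is NOT dimensionally consistent.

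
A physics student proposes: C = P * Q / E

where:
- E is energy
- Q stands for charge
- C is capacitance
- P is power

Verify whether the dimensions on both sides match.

No

E (energy) has dimensions [L^2 M T^-2].
Q (charge) has dimensions [I T].
C (capacitance) has dimensions [I^2 L^-2 M^-1 T^4].
P (power) has dimensions [L^2 M T^-3].

Left side: [I^2 L^-2 M^-1 T^4]
Right side: [I]

The two sides have different dimensions, so the equation is NOT dimensionally consistent.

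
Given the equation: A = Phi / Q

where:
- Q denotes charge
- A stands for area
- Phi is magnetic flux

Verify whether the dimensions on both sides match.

No

Q (charge) has dimensions [I T].
A (area) has dimensions [L^2].
Phi (magnetic flux) has dimensions [I^-1 L^2 M T^-2].

Left side: [L^2]
Right side: [I^-2 L^2 M T^-3]

The two sides have different dimensions, so the equation is NOT dimensionally consistent.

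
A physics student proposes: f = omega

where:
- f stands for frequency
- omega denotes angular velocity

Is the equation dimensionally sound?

Yes

f (frequency) has dimensions [T^-1].
omega (angular velocity) has dimensions [T^-1].

Left side: [T^-1]
Right side: [T^-1]

Both sides have the same dimensions, so the equation is dimensionally consistent.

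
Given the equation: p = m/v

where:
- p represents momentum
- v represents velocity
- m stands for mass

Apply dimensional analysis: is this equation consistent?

No

p (momentum) has dimensions [L M T^-1].
v (velocity) has dimensions [L T^-1].
m (mass) has dimensions [M].

Left side: [L M T^-1]
Right side: [L^-1 M T]

The two sides have different dimensions, so the equation is NOT dimensionally consistent.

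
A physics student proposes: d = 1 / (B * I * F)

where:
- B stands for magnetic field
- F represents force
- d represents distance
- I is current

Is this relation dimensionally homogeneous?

No

B (magnetic field) has dimensions [I^-1 M T^-2].
F (force) has dimensions [L M T^-2].
d (distance) has dimensions [L].
I (current) has dimensions [I].

Left side: [L]
Right side: [L^-1 M^-2 T^4]

The two sides have different dimensions, so the equation is NOT dimensionally consistent.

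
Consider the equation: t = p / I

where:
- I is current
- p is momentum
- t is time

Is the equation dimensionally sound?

No

I (current) has dimensions [I].
p (momentum) has dimensions [L M T^-1].
t (time) has dimensions [T].

Left side: [T]
Right side: [I^-1 L M T^-1]

The two sides have different dimensions, so the equation is NOT dimensionally consistent.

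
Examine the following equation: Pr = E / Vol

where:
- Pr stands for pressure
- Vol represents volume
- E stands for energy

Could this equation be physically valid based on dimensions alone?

Yes

Pr (pressure) has dimensions [L^-1 M T^-2].
Vol (volume) has dimensions [L^3].
E (energy) has dimensions [L^2 M T^-2].

Left side: [L^-1 M T^-2]
Right side: [L^-1 M T^-2]

Both sides have the same dimensions, so the equation is dimensionally consistent.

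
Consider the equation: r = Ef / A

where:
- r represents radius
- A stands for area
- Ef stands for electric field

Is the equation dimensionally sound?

No

r (radius) has dimensions [L].
A (area) has dimensions [L^2].
Ef (electric field) has dimensions [I^-1 L M T^-3].

Left side: [L]
Right side: [I^-1 L^-1 M T^-3]

The two sides have different dimensions, so the equation is NOT dimensionally consistent.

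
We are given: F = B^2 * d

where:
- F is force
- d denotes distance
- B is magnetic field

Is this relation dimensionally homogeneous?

No

F (force) has dimensions [L M T^-2].
d (distance) has dimensions [L].
B (magnetic field) has dimensions [I^-1 M T^-2].

Left side: [L M T^-2]
Right side: [I^-2 L M^2 T^-4]

The two sides have different dimensions, so the equation is NOT dimensionally consistent.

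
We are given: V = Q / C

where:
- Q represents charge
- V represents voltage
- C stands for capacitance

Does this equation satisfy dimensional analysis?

Yes

Q (charge) has dimensions [I T].
V (voltage) has dimensions [I^-1 L^2 M T^-3].
C (capacitance) has dimensions [I^2 L^-2 M^-1 T^4].

Left side: [I^-1 L^2 M T^-3]
Right side: [I^-1 L^2 M T^-3]

Both sides have the same dimensions, so the equation is dimensionally consistent.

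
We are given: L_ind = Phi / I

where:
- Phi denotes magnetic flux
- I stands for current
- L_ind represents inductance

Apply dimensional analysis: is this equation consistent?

Yes

Phi (magnetic flux) has dimensions [I^-1 L^2 M T^-2].
I (current) has dimensions [I].
L_ind (inductance) has dimensions [I^-2 L^2 M T^-2].

Left side: [I^-2 L^2 M T^-2]
Right side: [I^-2 L^2 M T^-2]

Both sides have the same dimensions, so the equation is dimensionally consistent.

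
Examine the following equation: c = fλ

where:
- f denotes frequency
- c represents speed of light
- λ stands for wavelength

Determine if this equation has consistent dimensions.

Yes

f (frequency) has dimensions [T^-1].
c (speed of light) has dimensions [L T^-1].
λ (wavelength) has dimensions [L].

Left side: [L T^-1]
Right side: [L T^-1]

Both sides have the same dimensions, so the equation is dimensionally consistent.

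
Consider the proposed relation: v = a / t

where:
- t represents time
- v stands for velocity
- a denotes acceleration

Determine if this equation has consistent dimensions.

No

t (time) has dimensions [T].
v (velocity) has dimensions [L T^-1].
a (acceleration) has dimensions [L T^-2].

Left side: [L T^-1]
Right side: [L T^-3]

The two sides have different dimensions, so the equation is NOT dimensionally consistent.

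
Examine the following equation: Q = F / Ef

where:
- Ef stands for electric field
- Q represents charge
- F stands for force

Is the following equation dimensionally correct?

Yes

Ef (electric field) has dimensions [I^-1 L M T^-3].
Q (charge) has dimensions [I T].
F (force) has dimensions [L M T^-2].

Left side: [I T]
Right side: [I T]

Both sides have the same dimensions, so the equation is dimensionally consistent.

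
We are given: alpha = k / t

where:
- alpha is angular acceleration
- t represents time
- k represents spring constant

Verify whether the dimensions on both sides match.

No

alpha (angular acceleration) has dimensions [T^-2].
t (time) has dimensions [T].
k (spring constant) has dimensions [M T^-2].

Left side: [T^-2]
Right side: [M T^-3]

The two sides have different dimensions, so the equation is NOT dimensionally consistent.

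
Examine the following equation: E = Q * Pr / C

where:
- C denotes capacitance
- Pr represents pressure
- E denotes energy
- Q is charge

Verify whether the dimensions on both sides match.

No

C (capacitance) has dimensions [I^2 L^-2 M^-1 T^4].
Pr (pressure) has dimensions [L^-1 M T^-2].
E (energy) has dimensions [L^2 M T^-2].
Q (charge) has dimensions [I T].

Left side: [L^2 M T^-2]
Right side: [I^-1 L M^2 T^-5]

The two sides have different dimensions, so the equation is NOT dimensionally consistent.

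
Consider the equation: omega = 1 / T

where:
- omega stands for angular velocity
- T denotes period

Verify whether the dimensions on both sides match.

Yes

omega (angular velocity) has dimensions [T^-1].
T (period) has dimensions [T].

Left side: [T^-1]
Right side: [T^-1]

Both sides have the same dimensions, so the equation is dimensionally consistent.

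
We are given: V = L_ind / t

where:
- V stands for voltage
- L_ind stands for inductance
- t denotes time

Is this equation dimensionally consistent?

No

V (voltage) has dimensions [I^-1 L^2 M T^-3].
L_ind (inductance) has dimensions [I^-2 L^2 M T^-2].
t (time) has dimensions [T].

Left side: [I^-1 L^2 M T^-3]
Right side: [I^-2 L^2 M T^-3]

The two sides have different dimensions, so the equation is NOT dimensionally consistent.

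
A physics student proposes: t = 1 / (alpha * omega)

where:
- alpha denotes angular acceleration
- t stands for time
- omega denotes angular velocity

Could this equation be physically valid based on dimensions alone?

No

alpha (angular acceleration) has dimensions [T^-2].
t (time) has dimensions [T].
omega (angular velocity) has dimensions [T^-1].

Left side: [T]
Right side: [T^3]

The two sides have different dimensions, so the equation is NOT dimensionally consistent.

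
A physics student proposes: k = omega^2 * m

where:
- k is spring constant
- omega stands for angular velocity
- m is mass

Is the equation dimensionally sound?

Yes

k (spring constant) has dimensions [M T^-2].
omega (angular velocity) has dimensions [T^-1].
m (mass) has dimensions [M].

Left side: [M T^-2]
Right side: [M T^-2]

Both sides have the same dimensions, so the equation is dimensionally consistent.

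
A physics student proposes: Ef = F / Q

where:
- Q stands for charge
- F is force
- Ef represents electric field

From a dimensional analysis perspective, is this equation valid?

Yes

Q (charge) has dimensions [I T].
F (force) has dimensions [L M T^-2].
Ef (electric field) has dimensions [I^-1 L M T^-3].

Left side: [I^-1 L M T^-3]
Right side: [I^-1 L M T^-3]

Both sides have the same dimensions, so the equation is dimensionally consistent.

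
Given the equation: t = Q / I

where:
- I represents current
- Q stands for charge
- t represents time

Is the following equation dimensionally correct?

Yes

I (current) has dimensions [I].
Q (charge) has dimensions [I T].
t (time) has dimensions [T].

Left side: [T]
Right side: [T]

Both sides have the same dimensions, so the equation is dimensionally consistent.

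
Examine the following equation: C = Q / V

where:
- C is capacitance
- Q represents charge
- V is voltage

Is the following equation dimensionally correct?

Yes

C (capacitance) has dimensions [I^2 L^-2 M^-1 T^4].
Q (charge) has dimensions [I T].
V (voltage) has dimensions [I^-1 L^2 M T^-3].

Left side: [I^2 L^-2 M^-1 T^4]
Right side: [I^2 L^-2 M^-1 T^4]

Both sides have the same dimensions, so the equation is dimensionally consistent.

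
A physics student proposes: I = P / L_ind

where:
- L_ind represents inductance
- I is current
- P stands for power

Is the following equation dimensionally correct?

No

L_ind (inductance) has dimensions [I^-2 L^2 M T^-2].
I (current) has dimensions [I].
P (power) has dimensions [L^2 M T^-3].

Left side: [I]
Right side: [I^2 T^-1]

The two sides have different dimensions, so the equation is NOT dimensionally consistent.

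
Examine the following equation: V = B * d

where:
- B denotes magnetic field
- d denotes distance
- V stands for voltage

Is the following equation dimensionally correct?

No

B (magnetic field) has dimensions [I^-1 M T^-2].
d (distance) has dimensions [L].
V (voltage) has dimensions [I^-1 L^2 M T^-3].

Left side: [I^-1 L^2 M T^-3]
Right side: [I^-1 L M T^-2]

The two sides have different dimensions, so the equation is NOT dimensionally consistent.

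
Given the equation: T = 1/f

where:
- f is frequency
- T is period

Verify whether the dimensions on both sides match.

Yes

f (frequency) has dimensions [T^-1].
T (period) has dimensions [T].

Left side: [T]
Right side: [T]

Both sides have the same dimensions, so the equation is dimensionally consistent.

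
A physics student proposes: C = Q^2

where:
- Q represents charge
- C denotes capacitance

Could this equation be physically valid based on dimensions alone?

No

Q (charge) has dimensions [I T].
C (capacitance) has dimensions [I^2 L^-2 M^-1 T^4].

Left side: [I^2 L^-2 M^-1 T^4]
Right side: [I^2 T^2]

The two sides have different dimensions, so the equation is NOT dimensionally consistent.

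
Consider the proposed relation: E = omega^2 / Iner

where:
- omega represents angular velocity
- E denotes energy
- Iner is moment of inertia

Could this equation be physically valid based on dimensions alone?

No

omega (angular velocity) has dimensions [T^-1].
E (energy) has dimensions [L^2 M T^-2].
Iner (moment of inertia) has dimensions [L^2 M].

Left side: [L^2 M T^-2]
Right side: [L^-2 M^-1 T^-2]

The two sides have different dimensions, so the equation is NOT dimensionally consistent.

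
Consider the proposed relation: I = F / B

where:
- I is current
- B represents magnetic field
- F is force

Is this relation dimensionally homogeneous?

No

I (current) has dimensions [I].
B (magnetic field) has dimensions [I^-1 M T^-2].
F (force) has dimensions [L M T^-2].

Left side: [I]
Right side: [I L]

The two sides have different dimensions, so the equation is NOT dimensionally consistent.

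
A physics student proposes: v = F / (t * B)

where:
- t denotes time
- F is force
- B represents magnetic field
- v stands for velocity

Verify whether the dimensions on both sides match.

No

t (time) has dimensions [T].
F (force) has dimensions [L M T^-2].
B (magnetic field) has dimensions [I^-1 M T^-2].
v (velocity) has dimensions [L T^-1].

Left side: [L T^-1]
Right side: [I L T^-1]

The two sides have different dimensions, so the equation is NOT dimensionally consistent.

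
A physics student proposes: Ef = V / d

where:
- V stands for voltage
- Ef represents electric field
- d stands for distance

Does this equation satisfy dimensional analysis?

Yes

V (voltage) has dimensions [I^-1 L^2 M T^-3].
Ef (electric field) has dimensions [I^-1 L M T^-3].
d (distance) has dimensions [L].

Left side: [I^-1 L M T^-3]
Right side: [I^-1 L M T^-3]

Both sides have the same dimensions, so the equation is dimensionally consistent.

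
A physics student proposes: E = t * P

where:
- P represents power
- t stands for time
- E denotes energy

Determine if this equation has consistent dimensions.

Yes

P (power) has dimensions [L^2 M T^-3].
t (time) has dimensions [T].
E (energy) has dimensions [L^2 M T^-2].

Left side: [L^2 M T^-2]
Right side: [L^2 M T^-2]

Both sides have the same dimensions, so the equation is dimensionally consistent.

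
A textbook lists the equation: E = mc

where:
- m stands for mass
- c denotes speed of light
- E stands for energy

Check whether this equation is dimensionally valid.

No

m (mass) has dimensions [M].
c (speed of light) has dimensions [L T^-1].
E (energy) has dimensions [L^2 M T^-2].

Left side: [L^2 M T^-2]
Right side: [L M T^-1]

The two sides have different dimensions, so the equation is NOT dimensionally consistent.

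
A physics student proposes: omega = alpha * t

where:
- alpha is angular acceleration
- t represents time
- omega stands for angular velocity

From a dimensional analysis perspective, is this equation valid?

Yes

alpha (angular acceleration) has dimensions [T^-2].
t (time) has dimensions [T].
omega (angular velocity) has dimensions [T^-1].

Left side: [T^-1]
Right side: [T^-1]

Both sides have the same dimensions, so the equation is dimensionally consistent.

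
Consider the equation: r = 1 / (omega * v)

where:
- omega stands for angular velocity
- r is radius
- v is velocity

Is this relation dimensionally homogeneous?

No

omega (angular velocity) has dimensions [T^-1].
r (radius) has dimensions [L].
v (velocity) has dimensions [L T^-1].

Left side: [L]
Right side: [L^-1 T^2]

The two sides have different dimensions, so the equation is NOT dimensionally consistent.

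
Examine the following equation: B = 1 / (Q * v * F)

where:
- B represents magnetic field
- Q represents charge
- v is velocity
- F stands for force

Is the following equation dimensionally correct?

No

B (magnetic field) has dimensions [I^-1 M T^-2].
Q (charge) has dimensions [I T].
v (velocity) has dimensions [L T^-1].
F (force) has dimensions [L M T^-2].

Left side: [I^-1 M T^-2]
Right side: [I^-1 L^-2 M^-1 T^2]

The two sides have different dimensions, so the equation is NOT dimensionally consistent.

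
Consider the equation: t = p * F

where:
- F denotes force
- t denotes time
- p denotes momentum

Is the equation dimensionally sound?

No

F (force) has dimensions [L M T^-2].
t (time) has dimensions [T].
p (momentum) has dimensions [L M T^-1].

Left side: [T]
Right side: [L^2 M^2 T^-3]

The two sides have different dimensions, so the equation is NOT dimensionally consistent.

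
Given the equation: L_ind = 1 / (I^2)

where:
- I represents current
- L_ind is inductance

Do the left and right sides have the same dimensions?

No

I (current) has dimensions [I].
L_ind (inductance) has dimensions [I^-2 L^2 M T^-2].

Left side: [I^-2 L^2 M T^-2]
Right side: [I^-2]

The two sides have different dimensions, so the equation is NOT dimensionally consistent.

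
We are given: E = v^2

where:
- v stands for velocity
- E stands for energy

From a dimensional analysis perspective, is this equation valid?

No

v (velocity) has dimensions [L T^-1].
E (energy) has dimensions [L^2 M T^-2].

Left side: [L^2 M T^-2]
Right side: [L^2 T^-2]

The two sides have different dimensions, so the equation is NOT dimensionally consistent.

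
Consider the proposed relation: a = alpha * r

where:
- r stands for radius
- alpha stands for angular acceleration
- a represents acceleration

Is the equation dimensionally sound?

Yes

r (radius) has dimensions [L].
alpha (angular acceleration) has dimensions [T^-2].
a (acceleration) has dimensions [L T^-2].

Left side: [L T^-2]
Right side: [L T^-2]

Both sides have the same dimensions, so the equation is dimensionally consistent.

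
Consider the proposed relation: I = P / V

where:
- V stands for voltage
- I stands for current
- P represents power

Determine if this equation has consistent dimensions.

Yes

V (voltage) has dimensions [I^-1 L^2 M T^-3].
I (current) has dimensions [I].
P (power) has dimensions [L^2 M T^-3].

Left side: [I]
Right side: [I]

Both sides have the same dimensions, so the equation is dimensionally consistent.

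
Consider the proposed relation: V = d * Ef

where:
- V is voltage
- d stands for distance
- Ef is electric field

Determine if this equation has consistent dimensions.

Yes

V (voltage) has dimensions [I^-1 L^2 M T^-3].
d (distance) has dimensions [L].
Ef (electric field) has dimensions [I^-1 L M T^-3].

Left side: [I^-1 L^2 M T^-3]
Right side: [I^-1 L^2 M T^-3]

Both sides have the same dimensions, so the equation is dimensionally consistent.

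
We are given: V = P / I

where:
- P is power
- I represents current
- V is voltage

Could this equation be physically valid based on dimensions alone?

Yes

P (power) has dimensions [L^2 M T^-3].
I (current) has dimensions [I].
V (voltage) has dimensions [I^-1 L^2 M T^-3].

Left side: [I^-1 L^2 M T^-3]
Right side: [I^-1 L^2 M T^-3]

Both sides have the same dimensions, so the equation is dimensionally consistent.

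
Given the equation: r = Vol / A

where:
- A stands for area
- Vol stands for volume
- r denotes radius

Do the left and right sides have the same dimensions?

Yes

A (area) has dimensions [L^2].
Vol (volume) has dimensions [L^3].
r (radius) has dimensions [L].

Left side: [L]
Right side: [L]

Both sides have the same dimensions, so the equation is dimensionally consistent.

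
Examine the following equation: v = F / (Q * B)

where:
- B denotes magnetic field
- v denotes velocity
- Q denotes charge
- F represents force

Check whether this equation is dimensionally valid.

Yes

B (magnetic field) has dimensions [I^-1 M T^-2].
v (velocity) has dimensions [L T^-1].
Q (charge) has dimensions [I T].
F (force) has dimensions [L M T^-2].

Left side: [L T^-1]
Right side: [L T^-1]

Both sides have the same dimensions, so the equation is dimensionally consistent.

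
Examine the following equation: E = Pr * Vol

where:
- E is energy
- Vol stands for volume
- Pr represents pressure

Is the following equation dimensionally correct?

Yes

E (energy) has dimensions [L^2 M T^-2].
Vol (volume) has dimensions [L^3].
Pr (pressure) has dimensions [L^-1 M T^-2].

Left side: [L^2 M T^-2]
Right side: [L^2 M T^-2]

Both sides have the same dimensions, so the equation is dimensionally consistent.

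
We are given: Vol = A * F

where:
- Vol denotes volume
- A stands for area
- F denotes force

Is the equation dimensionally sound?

No

Vol (volume) has dimensions [L^3].
A (area) has dimensions [L^2].
F (force) has dimensions [L M T^-2].

Left side: [L^3]
Right side: [L^3 M T^-2]

The two sides have different dimensions, so the equation is NOT dimensionally consistent.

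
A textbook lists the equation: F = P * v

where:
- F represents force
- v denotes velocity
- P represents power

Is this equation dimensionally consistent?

No

F (force) has dimensions [L M T^-2].
v (velocity) has dimensions [L T^-1].
P (power) has dimensions [L^2 M T^-3].

Left side: [L M T^-2]
Right side: [L^3 M T^-4]

The two sides have different dimensions, so the equation is NOT dimensionally consistent.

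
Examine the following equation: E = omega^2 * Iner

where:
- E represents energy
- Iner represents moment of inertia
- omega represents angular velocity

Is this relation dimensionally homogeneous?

Yes

E (energy) has dimensions [L^2 M T^-2].
Iner (moment of inertia) has dimensions [L^2 M].
omega (angular velocity) has dimensions [T^-1].

Left side: [L^2 M T^-2]
Right side: [L^2 M T^-2]

Both sides have the same dimensions, so the equation is dimensionally consistent.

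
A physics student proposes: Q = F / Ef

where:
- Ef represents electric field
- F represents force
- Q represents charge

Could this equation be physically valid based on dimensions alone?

Yes

Ef (electric field) has dimensions [I^-1 L M T^-3].
F (force) has dimensions [L M T^-2].
Q (charge) has dimensions [I T].

Left side: [I T]
Right side: [I T]

Both sides have the same dimensions, so the equation is dimensionally consistent.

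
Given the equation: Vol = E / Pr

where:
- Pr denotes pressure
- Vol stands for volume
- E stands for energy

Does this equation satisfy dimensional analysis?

Yes

Pr (pressure) has dimensions [L^-1 M T^-2].
Vol (volume) has dimensions [L^3].
E (energy) has dimensions [L^2 M T^-2].

Left side: [L^3]
Right side: [L^3]

Both sides have the same dimensions, so the equation is dimensionally consistent.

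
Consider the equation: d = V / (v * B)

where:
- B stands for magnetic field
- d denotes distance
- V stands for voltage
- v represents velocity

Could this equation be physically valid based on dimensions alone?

Yes

B (magnetic field) has dimensions [I^-1 M T^-2].
d (distance) has dimensions [L].
V (voltage) has dimensions [I^-1 L^2 M T^-3].
v (velocity) has dimensions [L T^-1].

Left side: [L]
Right side: [L]

Both sides have the same dimensions, so the equation is dimensionally consistent.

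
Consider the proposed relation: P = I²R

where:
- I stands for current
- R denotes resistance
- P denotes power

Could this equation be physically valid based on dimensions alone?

Yes

I (current) has dimensions [I].
R (resistance) has dimensions [I^-2 L^2 M T^-3].
P (power) has dimensions [L^2 M T^-3].

Left side: [L^2 M T^-3]
Right side: [L^2 M T^-3]

Both sides have the same dimensions, so the equation is dimensionally consistent.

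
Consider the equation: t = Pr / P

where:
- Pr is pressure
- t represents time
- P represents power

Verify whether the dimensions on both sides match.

No

Pr (pressure) has dimensions [L^-1 M T^-2].
t (time) has dimensions [T].
P (power) has dimensions [L^2 M T^-3].

Left side: [T]
Right side: [L^-3 T]

The two sides have different dimensions, so the equation is NOT dimensionally consistent.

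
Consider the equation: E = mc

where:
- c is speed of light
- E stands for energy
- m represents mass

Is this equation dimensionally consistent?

No

c (speed of light) has dimensions [L T^-1].
E (energy) has dimensions [L^2 M T^-2].
m (mass) has dimensions [M].

Left side: [L^2 M T^-2]
Right side: [L M T^-1]

The two sides have different dimensions, so the equation is NOT dimensionally consistent.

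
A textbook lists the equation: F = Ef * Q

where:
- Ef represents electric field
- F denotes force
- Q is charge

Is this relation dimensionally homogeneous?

Yes

Ef (electric field) has dimensions [I^-1 L M T^-3].
F (force) has dimensions [L M T^-2].
Q (charge) has dimensions [I T].

Left side: [L M T^-2]
Right side: [L M T^-2]

Both sides have the same dimensions, so the equation is dimensionally consistent.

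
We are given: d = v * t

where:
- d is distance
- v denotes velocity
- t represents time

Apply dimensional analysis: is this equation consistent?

Yes

d (distance) has dimensions [L].
v (velocity) has dimensions [L T^-1].
t (time) has dimensions [T].

Left side: [L]
Right side: [L]

Both sides have the same dimensions, so the equation is dimensionally consistent.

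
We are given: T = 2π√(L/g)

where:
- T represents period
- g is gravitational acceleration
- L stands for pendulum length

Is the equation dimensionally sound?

Yes

T (period) has dimensions [T].
g (gravitational acceleration) has dimensions [L T^-2].
L (pendulum length) has dimensions [L].

Left side: [T]
Right side: [T]

Both sides have the same dimensions, so the equation is dimensionally consistent.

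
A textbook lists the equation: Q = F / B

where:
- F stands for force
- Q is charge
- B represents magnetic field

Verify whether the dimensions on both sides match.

No

F (force) has dimensions [L M T^-2].
Q (charge) has dimensions [I T].
B (magnetic field) has dimensions [I^-1 M T^-2].

Left side: [I T]
Right side: [I L]

The two sides have different dimensions, so the equation is NOT dimensionally consistent.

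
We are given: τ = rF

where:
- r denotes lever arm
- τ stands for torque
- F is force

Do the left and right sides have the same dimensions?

Yes

r (lever arm) has dimensions [L].
τ (torque) has dimensions [L^2 M T^-2].
F (force) has dimensions [L M T^-2].

Left side: [L^2 M T^-2]
Right side: [L^2 M T^-2]

Both sides have the same dimensions, so the equation is dimensionally consistent.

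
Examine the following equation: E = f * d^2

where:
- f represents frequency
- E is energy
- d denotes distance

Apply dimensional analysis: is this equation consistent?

No

f (frequency) has dimensions [T^-1].
E (energy) has dimensions [L^2 M T^-2].
d (distance) has dimensions [L].

Left side: [L^2 M T^-2]
Right side: [L^2 T^-1]

The two sides have different dimensions, so the equation is NOT dimensionally consistent.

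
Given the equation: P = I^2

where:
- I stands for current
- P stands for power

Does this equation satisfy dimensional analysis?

No

I (current) has dimensions [I].
P (power) has dimensions [L^2 M T^-3].

Left side: [L^2 M T^-3]
Right side: [I^2]

The two sides have different dimensions, so the equation is NOT dimensionally consistent.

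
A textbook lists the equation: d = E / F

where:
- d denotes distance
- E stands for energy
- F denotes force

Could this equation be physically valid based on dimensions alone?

Yes

d (distance) has dimensions [L].
E (energy) has dimensions [L^2 M T^-2].
F (force) has dimensions [L M T^-2].

Left side: [L]
Right side: [L]

Both sides have the same dimensions, so the equation is dimensionally consistent.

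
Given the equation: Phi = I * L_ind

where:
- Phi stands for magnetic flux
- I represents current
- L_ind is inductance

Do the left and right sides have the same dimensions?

Yes

Phi (magnetic flux) has dimensions [I^-1 L^2 M T^-2].
I (current) has dimensions [I].
L_ind (inductance) has dimensions [I^-2 L^2 M T^-2].

Left side: [I^-1 L^2 M T^-2]
Right side: [I^-1 L^2 M T^-2]

Both sides have the same dimensions, so the equation is dimensionally consistent.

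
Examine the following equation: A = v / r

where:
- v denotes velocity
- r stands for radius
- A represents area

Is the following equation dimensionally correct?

No

v (velocity) has dimensions [L T^-1].
r (radius) has dimensions [L].
A (area) has dimensions [L^2].

Left side: [L^2]
Right side: [T^-1]

The two sides have different dimensions, so the equation is NOT dimensionally consistent.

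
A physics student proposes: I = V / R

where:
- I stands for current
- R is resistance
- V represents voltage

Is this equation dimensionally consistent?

Yes

I (current) has dimensions [I].
R (resistance) has dimensions [I^-2 L^2 M T^-3].
V (voltage) has dimensions [I^-1 L^2 M T^-3].

Left side: [I]
Right side: [I]

Both sides have the same dimensions, so the equation is dimensionally consistent.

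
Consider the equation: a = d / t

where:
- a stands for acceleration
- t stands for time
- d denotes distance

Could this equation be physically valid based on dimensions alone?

No

a (acceleration) has dimensions [L T^-2].
t (time) has dimensions [T].
d (distance) has dimensions [L].

Left side: [L T^-2]
Right side: [L T^-1]

The two sides have different dimensions, so the equation is NOT dimensionally consistent.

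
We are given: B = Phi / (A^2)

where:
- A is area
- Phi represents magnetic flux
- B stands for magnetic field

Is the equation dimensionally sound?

No

A (area) has dimensions [L^2].
Phi (magnetic flux) has dimensions [I^-1 L^2 M T^-2].
B (magnetic field) has dimensions [I^-1 M T^-2].

Left side: [I^-1 M T^-2]
Right side: [I^-1 L^-2 M T^-2]

The two sides have different dimensions, so the equation is NOT dimensionally consistent.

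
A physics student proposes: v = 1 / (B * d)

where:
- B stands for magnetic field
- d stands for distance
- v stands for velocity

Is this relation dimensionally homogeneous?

No

B (magnetic field) has dimensions [I^-1 M T^-2].
d (distance) has dimensions [L].
v (velocity) has dimensions [L T^-1].

Left side: [L T^-1]
Right side: [I L^-1 M^-1 T^2]

The two sides have different dimensions, so the equation is NOT dimensionally consistent.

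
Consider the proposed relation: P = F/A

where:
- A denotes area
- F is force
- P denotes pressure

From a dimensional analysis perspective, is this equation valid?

Yes

A (area) has dimensions [L^2].
F (force) has dimensions [L M T^-2].
P (pressure) has dimensions [L^-1 M T^-2].

Left side: [L^-1 M T^-2]
Right side: [L^-1 M T^-2]

Both sides have the same dimensions, so the equation is dimensionally consistent.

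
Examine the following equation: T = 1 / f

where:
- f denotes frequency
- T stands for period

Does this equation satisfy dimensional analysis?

Yes

f (frequency) has dimensions [T^-1].
T (period) has dimensions [T].

Left side: [T]
Right side: [T]

Both sides have the same dimensions, so the equation is dimensionally consistent.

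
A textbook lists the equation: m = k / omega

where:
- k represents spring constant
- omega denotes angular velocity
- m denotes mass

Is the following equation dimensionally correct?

No

k (spring constant) has dimensions [M T^-2].
omega (angular velocity) has dimensions [T^-1].
m (mass) has dimensions [M].

Left side: [M]
Right side: [M T^-1]

The two sides have different dimensions, so the equation is NOT dimensionally consistent.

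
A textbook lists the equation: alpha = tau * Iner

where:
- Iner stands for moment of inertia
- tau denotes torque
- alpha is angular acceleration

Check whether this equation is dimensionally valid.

No

Iner (moment of inertia) has dimensions [L^2 M].
tau (torque) has dimensions [L^2 M T^-2].
alpha (angular acceleration) has dimensions [T^-2].

Left side: [T^-2]
Right side: [L^4 M^2 T^-2]

The two sides have different dimensions, so the equation is NOT dimensionally consistent.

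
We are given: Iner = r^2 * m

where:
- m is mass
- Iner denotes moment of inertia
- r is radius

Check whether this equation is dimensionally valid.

Yes

m (mass) has dimensions [M].
Iner (moment of inertia) has dimensions [L^2 M].
r (radius) has dimensions [L].

Left side: [L^2 M]
Right side: [L^2 M]

Both sides have the same dimensions, so the equation is dimensionally consistent.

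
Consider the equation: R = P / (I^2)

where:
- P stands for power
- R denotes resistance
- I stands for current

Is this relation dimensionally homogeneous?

Yes

P (power) has dimensions [L^2 M T^-3].
R (resistance) has dimensions [I^-2 L^2 M T^-3].
I (current) has dimensions [I].

Left side: [I^-2 L^2 M T^-3]
Right side: [I^-2 L^2 M T^-3]

Both sides have the same dimensions, so the equation is dimensionally consistent.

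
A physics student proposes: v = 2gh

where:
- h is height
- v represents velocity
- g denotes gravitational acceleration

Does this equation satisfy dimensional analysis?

No

h (height) has dimensions [L].
v (velocity) has dimensions [L T^-1].
g (gravitational acceleration) has dimensions [L T^-2].

Left side: [L T^-1]
Right side: [L^2 T^-2]

The two sides have different dimensions, so the equation is NOT dimensionally consistent.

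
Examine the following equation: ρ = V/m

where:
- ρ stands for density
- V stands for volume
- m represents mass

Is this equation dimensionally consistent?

No

ρ (density) has dimensions [L^-3 M].
V (volume) has dimensions [L^3].
m (mass) has dimensions [M].

Left side: [L^-3 M]
Right side: [L^3 M^-1]

The two sides have different dimensions, so the equation is NOT dimensionally consistent.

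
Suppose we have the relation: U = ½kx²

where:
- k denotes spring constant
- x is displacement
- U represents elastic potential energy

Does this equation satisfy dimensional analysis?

Yes

k (spring constant) has dimensions [M T^-2].
x (displacement) has dimensions [L].
U (elastic potential energy) has dimensions [L^2 M T^-2].

Left side: [L^2 M T^-2]
Right side: [L^2 M T^-2]

Both sides have the same dimensions, so the equation is dimensionally consistent.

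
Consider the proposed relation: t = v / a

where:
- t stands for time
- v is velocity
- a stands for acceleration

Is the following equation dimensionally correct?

Yes

t (time) has dimensions [T].
v (velocity) has dimensions [L T^-1].
a (acceleration) has dimensions [L T^-2].

Left side: [T]
Right side: [T]

Both sides have the same dimensions, so the equation is dimensionally consistent.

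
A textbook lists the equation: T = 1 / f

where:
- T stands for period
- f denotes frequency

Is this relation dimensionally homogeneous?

Yes

T (period) has dimensions [T].
f (frequency) has dimensions [T^-1].

Left side: [T]
Right side: [T]

Both sides have the same dimensions, so the equation is dimensionally consistent.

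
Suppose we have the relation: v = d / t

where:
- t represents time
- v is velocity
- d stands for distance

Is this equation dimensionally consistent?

Yes

t (time) has dimensions [T].
v (velocity) has dimensions [L T^-1].
d (distance) has dimensions [L].

Left side: [L T^-1]
Right side: [L T^-1]

Both sides have the same dimensions, so the equation is dimensionally consistent.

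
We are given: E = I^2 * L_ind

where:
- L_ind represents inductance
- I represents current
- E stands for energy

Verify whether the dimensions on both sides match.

Yes

L_ind (inductance) has dimensions [I^-2 L^2 M T^-2].
I (current) has dimensions [I].
E (energy) has dimensions [L^2 M T^-2].

Left side: [L^2 M T^-2]
Right side: [L^2 M T^-2]

Both sides have the same dimensions, so the equation is dimensionally consistent.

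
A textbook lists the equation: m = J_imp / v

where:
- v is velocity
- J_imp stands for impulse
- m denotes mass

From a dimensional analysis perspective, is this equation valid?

Yes

v (velocity) has dimensions [L T^-1].
J_imp (impulse) has dimensions [L M T^-1].
m (mass) has dimensions [M].

Left side: [M]
Right side: [M]

Both sides have the same dimensions, so the equation is dimensionally consistent.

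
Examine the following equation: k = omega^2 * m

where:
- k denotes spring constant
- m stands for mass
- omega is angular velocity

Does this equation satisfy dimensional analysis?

Yes

k (spring constant) has dimensions [M T^-2].
m (mass) has dimensions [M].
omega (angular velocity) has dimensions [T^-1].

Left side: [M T^-2]
Right side: [M T^-2]

Both sides have the same dimensions, so the equation is dimensionally consistent.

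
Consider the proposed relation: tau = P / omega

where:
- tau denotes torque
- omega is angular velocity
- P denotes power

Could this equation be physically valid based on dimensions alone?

Yes

tau (torque) has dimensions [L^2 M T^-2].
omega (angular velocity) has dimensions [T^-1].
P (power) has dimensions [L^2 M T^-3].

Left side: [L^2 M T^-2]
Right side: [L^2 M T^-2]

Both sides have the same dimensions, so the equation is dimensionally consistent.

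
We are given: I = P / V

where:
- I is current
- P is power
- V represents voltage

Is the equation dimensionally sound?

Yes

I (current) has dimensions [I].
P (power) has dimensions [L^2 M T^-3].
V (voltage) has dimensions [I^-1 L^2 M T^-3].

Left side: [I]
Right side: [I]

Both sides have the same dimensions, so the equation is dimensionally consistent.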